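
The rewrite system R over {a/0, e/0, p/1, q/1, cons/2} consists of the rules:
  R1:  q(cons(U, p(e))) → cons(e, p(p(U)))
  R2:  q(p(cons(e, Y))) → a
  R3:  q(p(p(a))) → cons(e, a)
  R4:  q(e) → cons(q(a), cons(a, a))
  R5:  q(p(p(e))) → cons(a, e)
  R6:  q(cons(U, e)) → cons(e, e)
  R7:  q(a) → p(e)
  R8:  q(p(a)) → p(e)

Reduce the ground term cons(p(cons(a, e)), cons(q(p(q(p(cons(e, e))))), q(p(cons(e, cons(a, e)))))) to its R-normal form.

cons(p(cons(a, e)), cons(p(e), a))

1. cons(p(cons(a, e)), cons(q(p(q(p(cons(e, e))))), q(p(cons(e, cons(a, e))))))  →  cons(p(cons(a, e)), cons(q(p(a)), q(p(cons(e, cons(a, e))))))   [R2 at 2.1.1.1]
2. cons(p(cons(a, e)), cons(q(p(a)), q(p(cons(e, cons(a, e))))))  →  cons(p(cons(a, e)), cons(p(e), q(p(cons(e, cons(a, e))))))   [R8 at 2.1]
3. cons(p(cons(a, e)), cons(p(e), q(p(cons(e, cons(a, e))))))  →  cons(p(cons(a, e)), cons(p(e), a))   [R2 at 2.2]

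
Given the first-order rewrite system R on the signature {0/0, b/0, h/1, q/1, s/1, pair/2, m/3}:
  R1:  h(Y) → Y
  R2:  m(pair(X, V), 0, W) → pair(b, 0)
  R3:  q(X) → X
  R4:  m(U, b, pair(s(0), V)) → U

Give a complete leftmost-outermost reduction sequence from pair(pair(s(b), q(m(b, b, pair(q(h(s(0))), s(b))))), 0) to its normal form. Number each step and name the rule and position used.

1. pair(pair(s(b), q(m(b, b, pair(q(h(s(0))), s(b))))), 0)  →  pair(pair(s(b), m(b, b, pair(q(h(s(0))), s(b)))), 0)   [R3 at 1.2]
2. pair(pair(s(b), m(b, b, pair(q(h(s(0))), s(b)))), 0)  →  pair(pair(s(b), m(b, b, pair(h(s(0)), s(b)))), 0)   [R3 at 1.2.3.1]
3. pair(pair(s(b), m(b, b, pair(h(s(0)), s(b)))), 0)  →  pair(pair(s(b), m(b, b, pair(s(0), s(b)))), 0)   [R1 at 1.2.3.1]
4. pair(pair(s(b), m(b, b, pair(s(0), s(b)))), 0)  →  pair(pair(s(b), b), 0)   [R4 at 1.2]

pair(pair(s(b), b), 0)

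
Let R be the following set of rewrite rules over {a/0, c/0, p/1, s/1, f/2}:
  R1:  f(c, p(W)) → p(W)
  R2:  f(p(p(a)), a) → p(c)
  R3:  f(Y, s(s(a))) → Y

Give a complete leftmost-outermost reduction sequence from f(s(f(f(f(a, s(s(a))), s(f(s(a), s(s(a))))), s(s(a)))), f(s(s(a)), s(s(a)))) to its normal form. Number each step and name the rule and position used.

1. f(s(f(f(f(a, s(s(a))), s(f(s(a), s(s(a))))), s(s(a)))), f(s(s(a)), s(s(a))))  →  f(s(f(f(a, s(s(a))), s(f(s(a), s(s(a)))))), f(s(s(a)), s(s(a))))   [R3 at 1.1]
2. f(s(f(f(a, s(s(a))), s(f(s(a), s(s(a)))))), f(s(s(a)), s(s(a))))  →  f(s(f(a, s(f(s(a), s(s(a)))))), f(s(s(a)), s(s(a))))   [R3 at 1.1.1]
3. f(s(f(a, s(f(s(a), s(s(a)))))), f(s(s(a)), s(s(a))))  →  f(s(f(a, s(s(a)))), f(s(s(a)), s(s(a))))   [R3 at 1.1.2.1]
4. f(s(f(a, s(s(a)))), f(s(s(a)), s(s(a))))  →  f(s(a), f(s(s(a)), s(s(a))))   [R3 at 1.1]
5. f(s(a), f(s(s(a)), s(s(a))))  →  f(s(a), s(s(a)))   [R3 at 2]
6. f(s(a), s(s(a)))  →  s(a)   [R3 at ε]

s(a)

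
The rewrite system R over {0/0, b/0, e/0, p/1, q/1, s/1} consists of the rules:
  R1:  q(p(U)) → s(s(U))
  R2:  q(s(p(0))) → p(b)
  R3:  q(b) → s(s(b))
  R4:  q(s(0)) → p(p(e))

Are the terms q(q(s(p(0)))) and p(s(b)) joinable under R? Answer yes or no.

no — NF(t₁) = s(s(b)), NF(t₂) = p(s(b))

Reduce t₁ = q(q(s(p(0)))):
1. q(q(s(p(0))))  →  q(p(b))   [R2 at 1]
2. q(p(b))  →  s(s(b))   [R1 at ε]

Reduce t₂ = p(s(b)):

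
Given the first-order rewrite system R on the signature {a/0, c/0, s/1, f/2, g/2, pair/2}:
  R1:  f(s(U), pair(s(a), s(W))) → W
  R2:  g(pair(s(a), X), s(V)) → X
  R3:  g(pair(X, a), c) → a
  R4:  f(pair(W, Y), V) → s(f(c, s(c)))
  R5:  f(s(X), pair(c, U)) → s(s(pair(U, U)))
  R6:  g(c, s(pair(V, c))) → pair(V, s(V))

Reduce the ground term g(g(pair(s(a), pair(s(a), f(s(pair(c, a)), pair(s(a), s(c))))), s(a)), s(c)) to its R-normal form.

c

1. g(g(pair(s(a), pair(s(a), f(s(pair(c, a)), pair(s(a), s(c))))), s(a)), s(c))  →  g(pair(s(a), f(s(pair(c, a)), pair(s(a), s(c)))), s(c))   [R2 at 1]
2. g(pair(s(a), f(s(pair(c, a)), pair(s(a), s(c)))), s(c))  →  f(s(pair(c, a)), pair(s(a), s(c)))   [R2 at ε]
3. f(s(pair(c, a)), pair(s(a), s(c)))  →  c   [R1 at ε]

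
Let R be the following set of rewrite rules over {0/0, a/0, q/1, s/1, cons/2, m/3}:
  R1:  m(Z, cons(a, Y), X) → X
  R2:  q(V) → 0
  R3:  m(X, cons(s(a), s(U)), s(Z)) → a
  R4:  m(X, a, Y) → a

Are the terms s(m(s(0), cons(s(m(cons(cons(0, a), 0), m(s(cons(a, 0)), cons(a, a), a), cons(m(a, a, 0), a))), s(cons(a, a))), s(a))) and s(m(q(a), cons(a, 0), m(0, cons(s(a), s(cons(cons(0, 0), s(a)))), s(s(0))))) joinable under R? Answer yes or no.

yes — NF(t₁) = s(a), NF(t₂) = s(a)

Reduce t₁ = s(m(s(0), cons(s(m(cons(cons(0, a), 0), m(s(cons(a, 0)), cons(a, a), a), cons(m(a, a, 0), a))), s(cons(a, a))), s(a))):
1. s(m(s(0), cons(s(m(cons(cons(0, a), 0), m(s(cons(a, 0)), cons(a, a), a), cons(m(a, a, 0), a))), s(cons(a, a))), s(a)))  →  s(m(s(0), cons(s(m(cons(cons(0, a), 0), a, cons(m(a, a, 0), a))), s(cons(a, a))), s(a)))   [R1 at 1.2.1.1.2]
2. s(m(s(0), cons(s(m(cons(cons(0, a), 0), a, cons(m(a, a, 0), a))), s(cons(a, a))), s(a)))  →  s(m(s(0), cons(s(a), s(cons(a, a))), s(a)))   [R4 at 1.2.1.1]
3. s(m(s(0), cons(s(a), s(cons(a, a))), s(a)))  →  s(a)   [R3 at 1]

Reduce t₂ = s(m(q(a), cons(a, 0), m(0, cons(s(a), s(cons(cons(0, 0), s(a)))), s(s(0))))):
1. s(m(q(a), cons(a, 0), m(0, cons(s(a), s(cons(cons(0, 0), s(a)))), s(s(0)))))  →  s(m(0, cons(s(a), s(cons(cons(0, 0), s(a)))), s(s(0))))   [R1 at 1]
2. s(m(0, cons(s(a), s(cons(cons(0, 0), s(a)))), s(s(0))))  →  s(a)   [R3 at 1]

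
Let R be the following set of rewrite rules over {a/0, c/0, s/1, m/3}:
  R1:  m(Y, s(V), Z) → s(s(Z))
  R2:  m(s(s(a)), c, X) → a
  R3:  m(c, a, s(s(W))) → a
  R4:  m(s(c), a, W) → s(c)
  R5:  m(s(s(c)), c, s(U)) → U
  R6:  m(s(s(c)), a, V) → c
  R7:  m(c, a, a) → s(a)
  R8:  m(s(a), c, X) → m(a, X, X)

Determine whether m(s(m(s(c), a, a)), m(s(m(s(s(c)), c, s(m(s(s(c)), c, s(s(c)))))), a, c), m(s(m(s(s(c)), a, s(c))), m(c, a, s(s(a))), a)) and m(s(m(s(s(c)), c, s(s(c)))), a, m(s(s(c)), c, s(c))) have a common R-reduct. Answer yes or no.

yes — NF(t₁) = c, NF(t₂) = c

Reduce t₁ = m(s(m(s(c), a, a)), m(s(m(s(s(c)), c, s(m(s(s(c)), c, s(s(c)))))), a, c), m(s(m(s(s(c)), a, s(c))), m(c, a, s(s(a))), a)):
1. m(s(m(s(c), a, a)), m(s(m(s(s(c)), c, s(m(s(s(c)), c, s(s(c)))))), a, c), m(s(m(s(s(c)), a, s(c))), m(c, a, s(s(a))), a))  →  m(s(s(c)), m(s(m(s(s(c)), c, s(m(s(s(c)), c, s(s(c)))))), a, c), m(s(m(s(s(c)), a, s(c))), m(c, a, s(s(a))), a))   [R4 at 1.1]
2. m(s(s(c)), m(s(m(s(s(c)), c, s(m(s(s(c)), c, s(s(c)))))), a, c), m(s(m(s(s(c)), a, s(c))), m(c, a, s(s(a))), a))  →  m(s(s(c)), m(s(m(s(s(c)), c, s(s(c)))), a, c), m(s(m(s(s(c)), a, s(c))), m(c, a, s(s(a))), a))   [R5 at 2.1.1]
3. m(s(s(c)), m(s(m(s(s(c)), c, s(s(c)))), a, c), m(s(m(s(s(c)), a, s(c))), m(c, a, s(s(a))), a))  →  m(s(s(c)), m(s(s(c)), a, c), m(s(m(s(s(c)), a, s(c))), m(c, a, s(s(a))), a))   [R5 at 2.1.1]
4. m(s(s(c)), m(s(s(c)), a, c), m(s(m(s(s(c)), a, s(c))), m(c, a, s(s(a))), a))  →  m(s(s(c)), c, m(s(m(s(s(c)), a, s(c))), m(c, a, s(s(a))), a))   [R6 at 2]
5. m(s(s(c)), c, m(s(m(s(s(c)), a, s(c))), m(c, a, s(s(a))), a))  →  m(s(s(c)), c, m(s(c), m(c, a, s(s(a))), a))   [R6 at 3.1.1]
6. m(s(s(c)), c, m(s(c), m(c, a, s(s(a))), a))  →  m(s(s(c)), c, m(s(c), a, a))   [R3 at 3.2]
7. m(s(s(c)), c, m(s(c), a, a))  →  m(s(s(c)), c, s(c))   [R4 at 3]
8. m(s(s(c)), c, s(c))  →  c   [R5 at ε]

Reduce t₂ = m(s(m(s(s(c)), c, s(s(c)))), a, m(s(s(c)), c, s(c))):
1. m(s(m(s(s(c)), c, s(s(c)))), a, m(s(s(c)), c, s(c)))  →  m(s(s(c)), a, m(s(s(c)), c, s(c)))   [R5 at 1.1]
2. m(s(s(c)), a, m(s(s(c)), c, s(c)))  →  c   [R6 at ε]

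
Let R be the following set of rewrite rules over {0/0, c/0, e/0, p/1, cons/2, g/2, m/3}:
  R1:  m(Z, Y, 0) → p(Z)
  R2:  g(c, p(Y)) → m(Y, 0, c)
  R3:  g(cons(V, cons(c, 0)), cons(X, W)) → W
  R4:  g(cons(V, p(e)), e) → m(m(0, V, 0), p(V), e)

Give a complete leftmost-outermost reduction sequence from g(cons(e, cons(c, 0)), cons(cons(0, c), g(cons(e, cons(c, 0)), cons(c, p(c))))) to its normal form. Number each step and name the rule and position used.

p(c)

1. g(cons(e, cons(c, 0)), cons(cons(0, c), g(cons(e, cons(c, 0)), cons(c, p(c)))))  →  g(cons(e, cons(c, 0)), cons(c, p(c)))   [R3 at ε]
2. g(cons(e, cons(c, 0)), cons(c, p(c)))  →  p(c)   [R3 at ε]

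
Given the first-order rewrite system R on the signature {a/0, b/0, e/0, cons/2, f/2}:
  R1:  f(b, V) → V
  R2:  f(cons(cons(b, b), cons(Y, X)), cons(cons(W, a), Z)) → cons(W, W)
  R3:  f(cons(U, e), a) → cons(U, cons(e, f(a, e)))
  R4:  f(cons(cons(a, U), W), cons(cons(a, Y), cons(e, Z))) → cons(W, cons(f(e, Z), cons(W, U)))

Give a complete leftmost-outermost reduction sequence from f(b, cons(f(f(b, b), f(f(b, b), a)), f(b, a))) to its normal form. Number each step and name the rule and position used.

cons(a, a)

1. f(b, cons(f(f(b, b), f(f(b, b), a)), f(b, a)))  →  cons(f(f(b, b), f(f(b, b), a)), f(b, a))   [R1 at ε]
2. cons(f(f(b, b), f(f(b, b), a)), f(b, a))  →  cons(f(b, f(f(b, b), a)), f(b, a))   [R1 at 1.1]
3. cons(f(b, f(f(b, b), a)), f(b, a))  →  cons(f(f(b, b), a), f(b, a))   [R1 at 1]
4. cons(f(f(b, b), a), f(b, a))  →  cons(f(b, a), f(b, a))   [R1 at 1.1]
5. cons(f(b, a), f(b, a))  →  cons(a, f(b, a))   [R1 at 1]
6. cons(a, f(b, a))  →  cons(a, a)   [R1 at 2]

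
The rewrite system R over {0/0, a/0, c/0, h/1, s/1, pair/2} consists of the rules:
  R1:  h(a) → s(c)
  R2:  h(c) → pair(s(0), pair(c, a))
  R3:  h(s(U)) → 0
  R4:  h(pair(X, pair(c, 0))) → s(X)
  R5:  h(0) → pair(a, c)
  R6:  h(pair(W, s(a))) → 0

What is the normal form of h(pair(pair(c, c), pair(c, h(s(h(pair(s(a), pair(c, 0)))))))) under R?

1. h(pair(pair(c, c), pair(c, h(s(h(pair(s(a), pair(c, 0))))))))  →  h(pair(pair(c, c), pair(c, 0)))   [R3 at 1.2.2]
2. h(pair(pair(c, c), pair(c, 0)))  →  s(pair(c, c))   [R4 at ε]

s(pair(c, c))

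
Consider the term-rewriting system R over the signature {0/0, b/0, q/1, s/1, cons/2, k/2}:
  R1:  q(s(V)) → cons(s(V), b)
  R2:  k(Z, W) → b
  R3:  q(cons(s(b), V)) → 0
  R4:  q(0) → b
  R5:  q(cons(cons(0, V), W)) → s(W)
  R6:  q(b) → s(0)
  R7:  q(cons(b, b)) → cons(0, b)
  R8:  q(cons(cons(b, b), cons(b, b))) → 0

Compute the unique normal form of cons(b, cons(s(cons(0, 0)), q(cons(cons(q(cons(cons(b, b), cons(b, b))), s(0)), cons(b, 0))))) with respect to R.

1. cons(b, cons(s(cons(0, 0)), q(cons(cons(q(cons(cons(b, b), cons(b, b))), s(0)), cons(b, 0)))))  →  cons(b, cons(s(cons(0, 0)), q(cons(cons(0, s(0)), cons(b, 0)))))   [R8 at 2.2.1.1.1]
2. cons(b, cons(s(cons(0, 0)), q(cons(cons(0, s(0)), cons(b, 0)))))  →  cons(b, cons(s(cons(0, 0)), s(cons(b, 0))))   [R5 at 2.2]

cons(b, cons(s(cons(0, 0)), s(cons(b, 0))))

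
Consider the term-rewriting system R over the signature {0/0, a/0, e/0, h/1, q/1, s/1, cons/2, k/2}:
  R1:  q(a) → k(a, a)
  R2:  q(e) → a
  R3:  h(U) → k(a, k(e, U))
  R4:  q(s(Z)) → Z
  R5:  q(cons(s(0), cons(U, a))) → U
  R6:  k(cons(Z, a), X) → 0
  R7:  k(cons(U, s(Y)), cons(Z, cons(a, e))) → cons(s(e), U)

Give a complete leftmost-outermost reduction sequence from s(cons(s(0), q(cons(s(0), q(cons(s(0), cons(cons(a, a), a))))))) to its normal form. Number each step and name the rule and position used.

s(cons(s(0), a))

1. s(cons(s(0), q(cons(s(0), q(cons(s(0), cons(cons(a, a), a)))))))  →  s(cons(s(0), q(cons(s(0), cons(a, a)))))   [R5 at 1.2.1.2]
2. s(cons(s(0), q(cons(s(0), cons(a, a)))))  →  s(cons(s(0), a))   [R5 at 1.2]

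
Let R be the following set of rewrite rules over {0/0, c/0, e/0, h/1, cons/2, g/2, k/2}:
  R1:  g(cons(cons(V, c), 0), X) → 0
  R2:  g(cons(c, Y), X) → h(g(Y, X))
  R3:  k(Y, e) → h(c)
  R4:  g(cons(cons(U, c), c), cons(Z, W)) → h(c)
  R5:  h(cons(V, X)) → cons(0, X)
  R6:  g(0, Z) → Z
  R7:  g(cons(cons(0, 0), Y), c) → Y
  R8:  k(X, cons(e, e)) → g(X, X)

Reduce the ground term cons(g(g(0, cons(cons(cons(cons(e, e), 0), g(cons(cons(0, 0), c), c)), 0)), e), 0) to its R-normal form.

cons(0, 0)

1. cons(g(g(0, cons(cons(cons(cons(e, e), 0), g(cons(cons(0, 0), c), c)), 0)), e), 0)  →  cons(g(cons(cons(cons(cons(e, e), 0), g(cons(cons(0, 0), c), c)), 0), e), 0)   [R6 at 1.1]
2. cons(g(cons(cons(cons(cons(e, e), 0), g(cons(cons(0, 0), c), c)), 0), e), 0)  →  cons(g(cons(cons(cons(cons(e, e), 0), c), 0), e), 0)   [R7 at 1.1.1.2]
3. cons(g(cons(cons(cons(cons(e, e), 0), c), 0), e), 0)  →  cons(0, 0)   [R1 at 1]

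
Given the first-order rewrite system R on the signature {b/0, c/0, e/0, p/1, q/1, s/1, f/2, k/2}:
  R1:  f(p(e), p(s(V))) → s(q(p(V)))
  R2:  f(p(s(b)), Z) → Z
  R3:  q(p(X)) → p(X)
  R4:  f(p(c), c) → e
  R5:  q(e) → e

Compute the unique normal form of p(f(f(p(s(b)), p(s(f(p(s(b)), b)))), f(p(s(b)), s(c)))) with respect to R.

1. p(f(f(p(s(b)), p(s(f(p(s(b)), b)))), f(p(s(b)), s(c))))  →  p(f(p(s(f(p(s(b)), b))), f(p(s(b)), s(c))))   [R2 at 1.1]
2. p(f(p(s(f(p(s(b)), b))), f(p(s(b)), s(c))))  →  p(f(p(s(b)), f(p(s(b)), s(c))))   [R2 at 1.1.1.1]
3. p(f(p(s(b)), f(p(s(b)), s(c))))  →  p(f(p(s(b)), s(c)))   [R2 at 1]
4. p(f(p(s(b)), s(c)))  →  p(s(c))   [R2 at 1]

p(s(c))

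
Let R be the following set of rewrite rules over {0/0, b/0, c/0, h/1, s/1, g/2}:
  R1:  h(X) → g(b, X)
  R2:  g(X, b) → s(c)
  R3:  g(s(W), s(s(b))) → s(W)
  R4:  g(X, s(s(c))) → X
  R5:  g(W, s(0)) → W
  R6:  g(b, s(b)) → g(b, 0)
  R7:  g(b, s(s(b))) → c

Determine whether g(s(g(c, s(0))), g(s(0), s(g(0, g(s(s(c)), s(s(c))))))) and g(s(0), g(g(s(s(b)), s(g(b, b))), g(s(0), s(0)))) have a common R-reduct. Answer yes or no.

no — NF(t₁) = s(c), NF(t₂) = s(0)

Reduce t₁ = g(s(g(c, s(0))), g(s(0), s(g(0, g(s(s(c)), s(s(c))))))):
1. g(s(g(c, s(0))), g(s(0), s(g(0, g(s(s(c)), s(s(c)))))))  →  g(s(c), g(s(0), s(g(0, g(s(s(c)), s(s(c)))))))   [R5 at 1.1]
2. g(s(c), g(s(0), s(g(0, g(s(s(c)), s(s(c)))))))  →  g(s(c), g(s(0), s(g(0, s(s(c))))))   [R4 at 2.2.1.2]
3. g(s(c), g(s(0), s(g(0, s(s(c))))))  →  g(s(c), g(s(0), s(0)))   [R4 at 2.2.1]
4. g(s(c), g(s(0), s(0)))  →  g(s(c), s(0))   [R5 at 2]
5. g(s(c), s(0))  →  s(c)   [R5 at ε]

Reduce t₂ = g(s(0), g(g(s(s(b)), s(g(b, b))), g(s(0), s(0)))):
1. g(s(0), g(g(s(s(b)), s(g(b, b))), g(s(0), s(0))))  →  g(s(0), g(g(s(s(b)), s(s(c))), g(s(0), s(0))))   [R2 at 2.1.2.1]
2. g(s(0), g(g(s(s(b)), s(s(c))), g(s(0), s(0))))  →  g(s(0), g(s(s(b)), g(s(0), s(0))))   [R4 at 2.1]
3. g(s(0), g(s(s(b)), g(s(0), s(0))))  →  g(s(0), g(s(s(b)), s(0)))   [R5 at 2.2]
4. g(s(0), g(s(s(b)), s(0)))  →  g(s(0), s(s(b)))   [R5 at 2]
5. g(s(0), s(s(b)))  →  s(0)   [R3 at ε]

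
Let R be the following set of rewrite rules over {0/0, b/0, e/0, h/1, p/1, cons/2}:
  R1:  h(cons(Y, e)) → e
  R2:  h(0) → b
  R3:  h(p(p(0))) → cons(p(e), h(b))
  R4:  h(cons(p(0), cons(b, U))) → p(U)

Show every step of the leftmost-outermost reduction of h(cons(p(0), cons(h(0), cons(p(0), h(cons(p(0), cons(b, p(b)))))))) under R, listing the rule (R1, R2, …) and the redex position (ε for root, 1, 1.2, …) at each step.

p(cons(p(0), p(p(b))))

1. h(cons(p(0), cons(h(0), cons(p(0), h(cons(p(0), cons(b, p(b))))))))  →  h(cons(p(0), cons(b, cons(p(0), h(cons(p(0), cons(b, p(b))))))))   [R2 at 1.2.1]
2. h(cons(p(0), cons(b, cons(p(0), h(cons(p(0), cons(b, p(b))))))))  →  p(cons(p(0), h(cons(p(0), cons(b, p(b))))))   [R4 at ε]
3. p(cons(p(0), h(cons(p(0), cons(b, p(b))))))  →  p(cons(p(0), p(p(b))))   [R4 at 1.2]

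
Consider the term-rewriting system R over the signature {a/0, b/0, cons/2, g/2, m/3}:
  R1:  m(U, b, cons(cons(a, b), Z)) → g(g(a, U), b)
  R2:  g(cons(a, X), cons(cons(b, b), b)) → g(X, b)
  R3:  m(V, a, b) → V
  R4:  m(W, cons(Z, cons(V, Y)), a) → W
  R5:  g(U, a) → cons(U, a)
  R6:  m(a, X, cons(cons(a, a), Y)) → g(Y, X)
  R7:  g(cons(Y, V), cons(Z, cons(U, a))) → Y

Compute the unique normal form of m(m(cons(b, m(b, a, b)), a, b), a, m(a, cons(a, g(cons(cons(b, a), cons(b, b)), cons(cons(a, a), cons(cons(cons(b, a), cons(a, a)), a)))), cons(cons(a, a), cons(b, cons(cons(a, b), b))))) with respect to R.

cons(b, b)

1. m(m(cons(b, m(b, a, b)), a, b), a, m(a, cons(a, g(cons(cons(b, a), cons(b, b)), cons(cons(a, a), cons(cons(cons(b, a), cons(a, a)), a)))), cons(cons(a, a), cons(b, cons(cons(a, b), b)))))  →  m(cons(b, m(b, a, b)), a, m(a, cons(a, g(cons(cons(b, a), cons(b, b)), cons(cons(a, a), cons(cons(cons(b, a), cons(a, a)), a)))), cons(cons(a, a), cons(b, cons(cons(a, b), b)))))   [R3 at 1]
2. m(cons(b, m(b, a, b)), a, m(a, cons(a, g(cons(cons(b, a), cons(b, b)), cons(cons(a, a), cons(cons(cons(b, a), cons(a, a)), a)))), cons(cons(a, a), cons(b, cons(cons(a, b), b)))))  →  m(cons(b, b), a, m(a, cons(a, g(cons(cons(b, a), cons(b, b)), cons(cons(a, a), cons(cons(cons(b, a), cons(a, a)), a)))), cons(cons(a, a), cons(b, cons(cons(a, b), b)))))   [R3 at 1.2]
3. m(cons(b, b), a, m(a, cons(a, g(cons(cons(b, a), cons(b, b)), cons(cons(a, a), cons(cons(cons(b, a), cons(a, a)), a)))), cons(cons(a, a), cons(b, cons(cons(a, b), b)))))  →  m(cons(b, b), a, g(cons(b, cons(cons(a, b), b)), cons(a, g(cons(cons(b, a), cons(b, b)), cons(cons(a, a), cons(cons(cons(b, a), cons(a, a)), a))))))   [R6 at 3]
4. m(cons(b, b), a, g(cons(b, cons(cons(a, b), b)), cons(a, g(cons(cons(b, a), cons(b, b)), cons(cons(a, a), cons(cons(cons(b, a), cons(a, a)), a))))))  →  m(cons(b, b), a, g(cons(b, cons(cons(a, b), b)), cons(a, cons(b, a))))   [R7 at 3.2.2]
5. m(cons(b, b), a, g(cons(b, cons(cons(a, b), b)), cons(a, cons(b, a))))  →  m(cons(b, b), a, b)   [R7 at 3]
6. m(cons(b, b), a, b)  →  cons(b, b)   [R3 at ε]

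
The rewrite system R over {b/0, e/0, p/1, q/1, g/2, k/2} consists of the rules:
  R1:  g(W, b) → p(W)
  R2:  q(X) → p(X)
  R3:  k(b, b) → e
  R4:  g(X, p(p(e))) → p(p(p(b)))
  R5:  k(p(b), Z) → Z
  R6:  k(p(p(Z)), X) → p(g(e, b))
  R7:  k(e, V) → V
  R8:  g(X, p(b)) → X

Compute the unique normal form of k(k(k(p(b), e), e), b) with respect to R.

b

1. k(k(k(p(b), e), e), b)  →  k(k(e, e), b)   [R5 at 1.1]
2. k(k(e, e), b)  →  k(e, b)   [R7 at 1]
3. k(e, b)  →  b   [R7 at ε]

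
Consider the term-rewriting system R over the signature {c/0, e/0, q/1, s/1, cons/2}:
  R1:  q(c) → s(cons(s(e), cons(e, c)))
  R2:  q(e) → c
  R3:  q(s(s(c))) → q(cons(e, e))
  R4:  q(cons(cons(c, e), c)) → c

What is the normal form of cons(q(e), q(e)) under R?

1. cons(q(e), q(e))  →  cons(c, q(e))   [R2 at 1]
2. cons(c, q(e))  →  cons(c, c)   [R2 at 2]

cons(c, c)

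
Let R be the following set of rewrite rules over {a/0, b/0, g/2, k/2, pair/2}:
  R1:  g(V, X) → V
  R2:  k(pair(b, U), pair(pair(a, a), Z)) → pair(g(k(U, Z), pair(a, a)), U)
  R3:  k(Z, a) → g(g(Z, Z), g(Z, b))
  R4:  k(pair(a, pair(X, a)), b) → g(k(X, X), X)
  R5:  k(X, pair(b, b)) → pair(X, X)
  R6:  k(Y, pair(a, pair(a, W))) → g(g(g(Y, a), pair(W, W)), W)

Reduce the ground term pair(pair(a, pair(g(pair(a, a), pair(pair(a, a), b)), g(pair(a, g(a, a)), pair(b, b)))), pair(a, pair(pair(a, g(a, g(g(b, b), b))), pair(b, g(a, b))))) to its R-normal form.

pair(pair(a, pair(pair(a, a), pair(a, a))), pair(a, pair(pair(a, a), pair(b, a))))

1. pair(pair(a, pair(g(pair(a, a), pair(pair(a, a), b)), g(pair(a, g(a, a)), pair(b, b)))), pair(a, pair(pair(a, g(a, g(g(b, b), b))), pair(b, g(a, b)))))  →  pair(pair(a, pair(pair(a, a), g(pair(a, g(a, a)), pair(b, b)))), pair(a, pair(pair(a, g(a, g(g(b, b), b))), pair(b, g(a, b)))))   [R1 at 1.2.1]
2. pair(pair(a, pair(pair(a, a), g(pair(a, g(a, a)), pair(b, b)))), pair(a, pair(pair(a, g(a, g(g(b, b), b))), pair(b, g(a, b)))))  →  pair(pair(a, pair(pair(a, a), pair(a, g(a, a)))), pair(a, pair(pair(a, g(a, g(g(b, b), b))), pair(b, g(a, b)))))   [R1 at 1.2.2]
3. pair(pair(a, pair(pair(a, a), pair(a, g(a, a)))), pair(a, pair(pair(a, g(a, g(g(b, b), b))), pair(b, g(a, b)))))  →  pair(pair(a, pair(pair(a, a), pair(a, a))), pair(a, pair(pair(a, g(a, g(g(b, b), b))), pair(b, g(a, b)))))   [R1 at 1.2.2.2]
4. pair(pair(a, pair(pair(a, a), pair(a, a))), pair(a, pair(pair(a, g(a, g(g(b, b), b))), pair(b, g(a, b)))))  →  pair(pair(a, pair(pair(a, a), pair(a, a))), pair(a, pair(pair(a, a), pair(b, g(a, b)))))   [R1 at 2.2.1.2]
5. pair(pair(a, pair(pair(a, a), pair(a, a))), pair(a, pair(pair(a, a), pair(b, g(a, b)))))  →  pair(pair(a, pair(pair(a, a), pair(a, a))), pair(a, pair(pair(a, a), pair(b, a))))   [R1 at 2.2.2.2]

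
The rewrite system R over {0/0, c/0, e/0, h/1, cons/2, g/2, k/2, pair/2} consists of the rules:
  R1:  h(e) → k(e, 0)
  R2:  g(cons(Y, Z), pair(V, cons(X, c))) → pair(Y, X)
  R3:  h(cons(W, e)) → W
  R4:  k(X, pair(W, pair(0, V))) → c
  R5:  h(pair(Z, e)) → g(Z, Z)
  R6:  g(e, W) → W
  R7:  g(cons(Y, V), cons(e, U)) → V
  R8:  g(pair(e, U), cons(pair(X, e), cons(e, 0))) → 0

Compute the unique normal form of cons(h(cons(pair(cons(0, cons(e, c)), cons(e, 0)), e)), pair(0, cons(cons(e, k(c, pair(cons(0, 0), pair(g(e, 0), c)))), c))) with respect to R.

cons(pair(cons(0, cons(e, c)), cons(e, 0)), pair(0, cons(cons(e, c), c)))

1. cons(h(cons(pair(cons(0, cons(e, c)), cons(e, 0)), e)), pair(0, cons(cons(e, k(c, pair(cons(0, 0), pair(g(e, 0), c)))), c)))  →  cons(pair(cons(0, cons(e, c)), cons(e, 0)), pair(0, cons(cons(e, k(c, pair(cons(0, 0), pair(g(e, 0), c)))), c)))   [R3 at 1]
2. cons(pair(cons(0, cons(e, c)), cons(e, 0)), pair(0, cons(cons(e, k(c, pair(cons(0, 0), pair(g(e, 0), c)))), c)))  →  cons(pair(cons(0, cons(e, c)), cons(e, 0)), pair(0, cons(cons(e, k(c, pair(cons(0, 0), pair(0, c)))), c)))   [R6 at 2.2.1.2.2.2.1]
3. cons(pair(cons(0, cons(e, c)), cons(e, 0)), pair(0, cons(cons(e, k(c, pair(cons(0, 0), pair(0, c)))), c)))  →  cons(pair(cons(0, cons(e, c)), cons(e, 0)), pair(0, cons(cons(e, c), c)))   [R4 at 2.2.1.2]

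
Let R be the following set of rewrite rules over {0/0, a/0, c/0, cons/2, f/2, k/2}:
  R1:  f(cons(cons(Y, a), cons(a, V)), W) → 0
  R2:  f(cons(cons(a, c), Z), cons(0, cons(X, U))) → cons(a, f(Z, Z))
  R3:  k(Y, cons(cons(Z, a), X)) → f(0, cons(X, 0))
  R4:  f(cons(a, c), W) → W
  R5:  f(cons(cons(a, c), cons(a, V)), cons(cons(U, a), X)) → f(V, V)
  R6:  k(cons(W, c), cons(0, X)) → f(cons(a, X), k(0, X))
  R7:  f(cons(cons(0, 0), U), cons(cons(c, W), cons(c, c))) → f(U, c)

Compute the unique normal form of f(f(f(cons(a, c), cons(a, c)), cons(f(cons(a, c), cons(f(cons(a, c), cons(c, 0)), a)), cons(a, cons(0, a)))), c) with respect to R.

1. f(f(f(cons(a, c), cons(a, c)), cons(f(cons(a, c), cons(f(cons(a, c), cons(c, 0)), a)), cons(a, cons(0, a)))), c)  →  f(f(cons(a, c), cons(f(cons(a, c), cons(f(cons(a, c), cons(c, 0)), a)), cons(a, cons(0, a)))), c)   [R4 at 1.1]
2. f(f(cons(a, c), cons(f(cons(a, c), cons(f(cons(a, c), cons(c, 0)), a)), cons(a, cons(0, a)))), c)  →  f(cons(f(cons(a, c), cons(f(cons(a, c), cons(c, 0)), a)), cons(a, cons(0, a))), c)   [R4 at 1]
3. f(cons(f(cons(a, c), cons(f(cons(a, c), cons(c, 0)), a)), cons(a, cons(0, a))), c)  →  f(cons(cons(f(cons(a, c), cons(c, 0)), a), cons(a, cons(0, a))), c)   [R4 at 1.1]
4. f(cons(cons(f(cons(a, c), cons(c, 0)), a), cons(a, cons(0, a))), c)  →  0   [R1 at ε]

0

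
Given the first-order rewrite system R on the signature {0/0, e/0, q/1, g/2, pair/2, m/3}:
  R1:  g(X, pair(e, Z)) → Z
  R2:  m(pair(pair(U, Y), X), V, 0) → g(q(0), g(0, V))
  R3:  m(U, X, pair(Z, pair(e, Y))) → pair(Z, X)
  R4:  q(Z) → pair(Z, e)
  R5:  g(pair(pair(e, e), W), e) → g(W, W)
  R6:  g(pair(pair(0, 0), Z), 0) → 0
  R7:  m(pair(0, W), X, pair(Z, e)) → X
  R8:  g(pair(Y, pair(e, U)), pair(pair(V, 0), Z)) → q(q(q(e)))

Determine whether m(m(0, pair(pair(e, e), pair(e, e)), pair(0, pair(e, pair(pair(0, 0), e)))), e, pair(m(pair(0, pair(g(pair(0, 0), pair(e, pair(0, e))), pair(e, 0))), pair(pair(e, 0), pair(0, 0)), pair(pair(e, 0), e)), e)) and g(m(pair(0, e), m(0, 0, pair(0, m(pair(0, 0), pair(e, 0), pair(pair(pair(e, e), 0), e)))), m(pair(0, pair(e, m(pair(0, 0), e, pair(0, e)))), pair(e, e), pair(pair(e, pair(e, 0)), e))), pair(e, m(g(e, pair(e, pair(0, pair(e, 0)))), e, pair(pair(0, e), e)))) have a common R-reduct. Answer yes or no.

Reduce t₁ = m(m(0, pair(pair(e, e), pair(e, e)), pair(0, pair(e, pair(pair(0, 0), e)))), e, pair(m(pair(0, pair(g(pair(0, 0), pair(e, pair(0, e))), pair(e, 0))), pair(pair(e, 0), pair(0, 0)), pair(pair(e, 0), e)), e)):
1. m(m(0, pair(pair(e, e), pair(e, e)), pair(0, pair(e, pair(pair(0, 0), e)))), e, pair(m(pair(0, pair(g(pair(0, 0), pair(e, pair(0, e))), pair(e, 0))), pair(pair(e, 0), pair(0, 0)), pair(pair(e, 0), e)), e))  →  m(pair(0, pair(pair(e, e), pair(e, e))), e, pair(m(pair(0, pair(g(pair(0, 0), pair(e, pair(0, e))), pair(e, 0))), pair(pair(e, 0), pair(0, 0)), pair(pair(e, 0), e)), e))   [R3 at 1]
2. m(pair(0, pair(pair(e, e), pair(e, e))), e, pair(m(pair(0, pair(g(pair(0, 0), pair(e, pair(0, e))), pair(e, 0))), pair(pair(e, 0), pair(0, 0)), pair(pair(e, 0), e)), e))  →  e   [R7 at ε]

Reduce t₂ = g(m(pair(0, e), m(0, 0, pair(0, m(pair(0, 0), pair(e, 0), pair(pair(pair(e, e), 0), e)))), m(pair(0, pair(e, m(pair(0, 0), e, pair(0, e)))), pair(e, e), pair(pair(e, pair(e, 0)), e))), pair(e, m(g(e, pair(e, pair(0, pair(e, 0)))), e, pair(pair(0, e), e)))):
1. g(m(pair(0, e), m(0, 0, pair(0, m(pair(0, 0), pair(e, 0), pair(pair(pair(e, e), 0), e)))), m(pair(0, pair(e, m(pair(0, 0), e, pair(0, e)))), pair(e, e), pair(pair(e, pair(e, 0)), e))), pair(e, m(g(e, pair(e, pair(0, pair(e, 0)))), e, pair(pair(0, e), e))))  →  m(g(e, pair(e, pair(0, pair(e, 0)))), e, pair(pair(0, e), e))   [R1 at ε]
2. m(g(e, pair(e, pair(0, pair(e, 0)))), e, pair(pair(0, e), e))  →  m(pair(0, pair(e, 0)), e, pair(pair(0, e), e))   [R1 at 1]
3. m(pair(0, pair(e, 0)), e, pair(pair(0, e), e))  →  e   [R7 at ε]

yes — NF(t₁) = e, NF(t₂) = e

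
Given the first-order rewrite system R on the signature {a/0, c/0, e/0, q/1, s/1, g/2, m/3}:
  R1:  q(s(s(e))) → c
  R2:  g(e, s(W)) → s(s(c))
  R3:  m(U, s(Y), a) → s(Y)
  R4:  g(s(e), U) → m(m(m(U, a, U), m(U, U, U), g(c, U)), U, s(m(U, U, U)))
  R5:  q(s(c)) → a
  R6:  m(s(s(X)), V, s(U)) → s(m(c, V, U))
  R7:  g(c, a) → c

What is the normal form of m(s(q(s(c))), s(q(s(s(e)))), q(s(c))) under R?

1. m(s(q(s(c))), s(q(s(s(e)))), q(s(c)))  →  m(s(a), s(q(s(s(e)))), q(s(c)))   [R5 at 1.1]
2. m(s(a), s(q(s(s(e)))), q(s(c)))  →  m(s(a), s(c), q(s(c)))   [R1 at 2.1]
3. m(s(a), s(c), q(s(c)))  →  m(s(a), s(c), a)   [R5 at 3]
4. m(s(a), s(c), a)  →  s(c)   [R3 at ε]

s(c)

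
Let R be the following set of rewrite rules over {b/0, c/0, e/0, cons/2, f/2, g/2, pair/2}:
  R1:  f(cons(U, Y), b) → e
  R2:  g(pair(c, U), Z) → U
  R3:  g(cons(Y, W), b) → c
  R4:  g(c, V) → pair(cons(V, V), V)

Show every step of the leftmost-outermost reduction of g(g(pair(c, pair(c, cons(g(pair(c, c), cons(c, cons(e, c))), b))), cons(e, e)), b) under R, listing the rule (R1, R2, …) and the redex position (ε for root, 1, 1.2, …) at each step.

cons(c, b)

1. g(g(pair(c, pair(c, cons(g(pair(c, c), cons(c, cons(e, c))), b))), cons(e, e)), b)  →  g(pair(c, cons(g(pair(c, c), cons(c, cons(e, c))), b)), b)   [R2 at 1]
2. g(pair(c, cons(g(pair(c, c), cons(c, cons(e, c))), b)), b)  →  cons(g(pair(c, c), cons(c, cons(e, c))), b)   [R2 at ε]
3. cons(g(pair(c, c), cons(c, cons(e, c))), b)  →  cons(c, b)   [R2 at 1]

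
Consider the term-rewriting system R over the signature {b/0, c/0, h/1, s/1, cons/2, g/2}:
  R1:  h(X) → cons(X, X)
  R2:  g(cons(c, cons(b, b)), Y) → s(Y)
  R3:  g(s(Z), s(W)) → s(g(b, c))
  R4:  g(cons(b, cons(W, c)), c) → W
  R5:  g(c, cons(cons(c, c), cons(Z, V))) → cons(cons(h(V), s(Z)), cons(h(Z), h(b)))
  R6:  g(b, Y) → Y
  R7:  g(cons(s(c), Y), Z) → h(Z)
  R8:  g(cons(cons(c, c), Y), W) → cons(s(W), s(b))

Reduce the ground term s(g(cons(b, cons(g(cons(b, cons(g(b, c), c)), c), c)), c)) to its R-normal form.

1. s(g(cons(b, cons(g(cons(b, cons(g(b, c), c)), c), c)), c))  →  s(g(cons(b, cons(g(b, c), c)), c))   [R4 at 1]
2. s(g(cons(b, cons(g(b, c), c)), c))  →  s(g(b, c))   [R4 at 1]
3. s(g(b, c))  →  s(c)   [R6 at 1]

s(c)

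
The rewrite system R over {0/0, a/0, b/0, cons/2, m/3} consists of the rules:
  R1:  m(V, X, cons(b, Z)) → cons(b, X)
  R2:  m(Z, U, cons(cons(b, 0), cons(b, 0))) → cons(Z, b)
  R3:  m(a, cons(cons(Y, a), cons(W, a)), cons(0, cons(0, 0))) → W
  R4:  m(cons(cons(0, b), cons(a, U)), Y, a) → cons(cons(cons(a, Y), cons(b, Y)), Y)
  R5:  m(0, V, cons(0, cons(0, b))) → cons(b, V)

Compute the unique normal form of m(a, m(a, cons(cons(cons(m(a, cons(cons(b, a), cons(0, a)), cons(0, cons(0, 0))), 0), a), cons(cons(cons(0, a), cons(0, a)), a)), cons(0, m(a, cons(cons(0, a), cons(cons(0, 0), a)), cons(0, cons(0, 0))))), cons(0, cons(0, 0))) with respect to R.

0

1. m(a, m(a, cons(cons(cons(m(a, cons(cons(b, a), cons(0, a)), cons(0, cons(0, 0))), 0), a), cons(cons(cons(0, a), cons(0, a)), a)), cons(0, m(a, cons(cons(0, a), cons(cons(0, 0), a)), cons(0, cons(0, 0))))), cons(0, cons(0, 0)))  →  m(a, m(a, cons(cons(cons(0, 0), a), cons(cons(cons(0, a), cons(0, a)), a)), cons(0, m(a, cons(cons(0, a), cons(cons(0, 0), a)), cons(0, cons(0, 0))))), cons(0, cons(0, 0)))   [R3 at 2.2.1.1.1]
2. m(a, m(a, cons(cons(cons(0, 0), a), cons(cons(cons(0, a), cons(0, a)), a)), cons(0, m(a, cons(cons(0, a), cons(cons(0, 0), a)), cons(0, cons(0, 0))))), cons(0, cons(0, 0)))  →  m(a, m(a, cons(cons(cons(0, 0), a), cons(cons(cons(0, a), cons(0, a)), a)), cons(0, cons(0, 0))), cons(0, cons(0, 0)))   [R3 at 2.3.2]
3. m(a, m(a, cons(cons(cons(0, 0), a), cons(cons(cons(0, a), cons(0, a)), a)), cons(0, cons(0, 0))), cons(0, cons(0, 0)))  →  m(a, cons(cons(0, a), cons(0, a)), cons(0, cons(0, 0)))   [R3 at 2]
4. m(a, cons(cons(0, a), cons(0, a)), cons(0, cons(0, 0)))  →  0   [R3 at ε]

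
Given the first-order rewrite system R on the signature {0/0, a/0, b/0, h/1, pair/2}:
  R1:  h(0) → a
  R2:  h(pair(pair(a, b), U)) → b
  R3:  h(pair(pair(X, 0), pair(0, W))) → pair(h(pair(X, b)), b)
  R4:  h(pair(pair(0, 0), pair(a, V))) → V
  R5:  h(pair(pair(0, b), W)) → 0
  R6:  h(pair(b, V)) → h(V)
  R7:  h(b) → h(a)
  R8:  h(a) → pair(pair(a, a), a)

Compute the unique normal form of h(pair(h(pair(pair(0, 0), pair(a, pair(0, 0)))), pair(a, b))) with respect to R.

b

1. h(pair(h(pair(pair(0, 0), pair(a, pair(0, 0)))), pair(a, b)))  →  h(pair(pair(0, 0), pair(a, b)))   [R4 at 1.1]
2. h(pair(pair(0, 0), pair(a, b)))  →  b   [R4 at ε]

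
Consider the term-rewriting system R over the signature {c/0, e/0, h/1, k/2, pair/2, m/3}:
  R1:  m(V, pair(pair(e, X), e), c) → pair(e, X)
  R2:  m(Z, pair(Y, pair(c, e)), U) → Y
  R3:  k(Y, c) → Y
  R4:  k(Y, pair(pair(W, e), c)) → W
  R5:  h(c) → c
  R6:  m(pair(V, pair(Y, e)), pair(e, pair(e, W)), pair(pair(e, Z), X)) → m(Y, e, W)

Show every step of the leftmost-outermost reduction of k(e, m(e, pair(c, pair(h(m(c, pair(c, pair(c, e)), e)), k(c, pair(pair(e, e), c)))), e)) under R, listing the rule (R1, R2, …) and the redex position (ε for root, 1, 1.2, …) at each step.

1. k(e, m(e, pair(c, pair(h(m(c, pair(c, pair(c, e)), e)), k(c, pair(pair(e, e), c)))), e))  →  k(e, m(e, pair(c, pair(h(c), k(c, pair(pair(e, e), c)))), e))   [R2 at 2.2.2.1.1]
2. k(e, m(e, pair(c, pair(h(c), k(c, pair(pair(e, e), c)))), e))  →  k(e, m(e, pair(c, pair(c, k(c, pair(pair(e, e), c)))), e))   [R5 at 2.2.2.1]
3. k(e, m(e, pair(c, pair(c, k(c, pair(pair(e, e), c)))), e))  →  k(e, m(e, pair(c, pair(c, e)), e))   [R4 at 2.2.2.2]
4. k(e, m(e, pair(c, pair(c, e)), e))  →  k(e, c)   [R2 at 2]
5. k(e, c)  →  e   [R3 at ε]

e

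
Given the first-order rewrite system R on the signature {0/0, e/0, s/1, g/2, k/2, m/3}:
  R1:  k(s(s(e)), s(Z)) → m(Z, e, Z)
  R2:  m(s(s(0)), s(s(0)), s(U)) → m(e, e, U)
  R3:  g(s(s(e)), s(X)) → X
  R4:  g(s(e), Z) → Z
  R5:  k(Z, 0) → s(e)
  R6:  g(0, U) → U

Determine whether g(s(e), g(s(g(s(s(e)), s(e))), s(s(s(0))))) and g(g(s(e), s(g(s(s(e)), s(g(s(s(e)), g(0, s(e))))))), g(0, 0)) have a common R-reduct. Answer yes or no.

no — NF(t₁) = s(s(s(0))), NF(t₂) = 0

Reduce t₁ = g(s(e), g(s(g(s(s(e)), s(e))), s(s(s(0))))):
1. g(s(e), g(s(g(s(s(e)), s(e))), s(s(s(0)))))  →  g(s(g(s(s(e)), s(e))), s(s(s(0))))   [R4 at ε]
2. g(s(g(s(s(e)), s(e))), s(s(s(0))))  →  g(s(e), s(s(s(0))))   [R3 at 1.1]
3. g(s(e), s(s(s(0))))  →  s(s(s(0)))   [R4 at ε]

Reduce t₂ = g(g(s(e), s(g(s(s(e)), s(g(s(s(e)), g(0, s(e))))))), g(0, 0)):
1. g(g(s(e), s(g(s(s(e)), s(g(s(s(e)), g(0, s(e))))))), g(0, 0))  →  g(s(g(s(s(e)), s(g(s(s(e)), g(0, s(e)))))), g(0, 0))   [R4 at 1]
2. g(s(g(s(s(e)), s(g(s(s(e)), g(0, s(e)))))), g(0, 0))  →  g(s(g(s(s(e)), g(0, s(e)))), g(0, 0))   [R3 at 1.1]
3. g(s(g(s(s(e)), g(0, s(e)))), g(0, 0))  →  g(s(g(s(s(e)), s(e))), g(0, 0))   [R6 at 1.1.2]
4. g(s(g(s(s(e)), s(e))), g(0, 0))  →  g(s(e), g(0, 0))   [R3 at 1.1]
5. g(s(e), g(0, 0))  →  g(0, 0)   [R4 at ε]
6. g(0, 0)  →  0   [R6 at ε]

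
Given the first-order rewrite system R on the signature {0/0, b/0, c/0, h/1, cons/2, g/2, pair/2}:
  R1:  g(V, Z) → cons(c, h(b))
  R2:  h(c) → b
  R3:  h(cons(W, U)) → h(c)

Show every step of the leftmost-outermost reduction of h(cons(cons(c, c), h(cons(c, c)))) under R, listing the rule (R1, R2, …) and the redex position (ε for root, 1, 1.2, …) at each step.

1. h(cons(cons(c, c), h(cons(c, c))))  →  h(c)   [R3 at ε]
2. h(c)  →  b   [R2 at ε]

b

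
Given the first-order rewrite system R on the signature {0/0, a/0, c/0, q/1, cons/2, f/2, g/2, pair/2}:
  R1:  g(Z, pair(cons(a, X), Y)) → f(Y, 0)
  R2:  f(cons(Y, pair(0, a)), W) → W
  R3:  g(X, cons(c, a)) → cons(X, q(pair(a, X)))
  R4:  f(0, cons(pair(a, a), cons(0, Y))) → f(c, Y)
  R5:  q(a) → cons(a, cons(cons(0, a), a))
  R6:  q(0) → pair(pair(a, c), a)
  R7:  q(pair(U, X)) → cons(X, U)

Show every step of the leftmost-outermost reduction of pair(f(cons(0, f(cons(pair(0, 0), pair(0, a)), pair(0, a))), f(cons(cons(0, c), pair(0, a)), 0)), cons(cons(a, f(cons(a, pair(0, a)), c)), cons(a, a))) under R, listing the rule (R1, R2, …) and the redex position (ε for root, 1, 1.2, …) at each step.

1. pair(f(cons(0, f(cons(pair(0, 0), pair(0, a)), pair(0, a))), f(cons(cons(0, c), pair(0, a)), 0)), cons(cons(a, f(cons(a, pair(0, a)), c)), cons(a, a)))  →  pair(f(cons(0, pair(0, a)), f(cons(cons(0, c), pair(0, a)), 0)), cons(cons(a, f(cons(a, pair(0, a)), c)), cons(a, a)))   [R2 at 1.1.2]
2. pair(f(cons(0, pair(0, a)), f(cons(cons(0, c), pair(0, a)), 0)), cons(cons(a, f(cons(a, pair(0, a)), c)), cons(a, a)))  →  pair(f(cons(cons(0, c), pair(0, a)), 0), cons(cons(a, f(cons(a, pair(0, a)), c)), cons(a, a)))   [R2 at 1]
3. pair(f(cons(cons(0, c), pair(0, a)), 0), cons(cons(a, f(cons(a, pair(0, a)), c)), cons(a, a)))  →  pair(0, cons(cons(a, f(cons(a, pair(0, a)), c)), cons(a, a)))   [R2 at 1]
4. pair(0, cons(cons(a, f(cons(a, pair(0, a)), c)), cons(a, a)))  →  pair(0, cons(cons(a, c), cons(a, a)))   [R2 at 2.1.2]

pair(0, cons(cons(a, c), cons(a, a)))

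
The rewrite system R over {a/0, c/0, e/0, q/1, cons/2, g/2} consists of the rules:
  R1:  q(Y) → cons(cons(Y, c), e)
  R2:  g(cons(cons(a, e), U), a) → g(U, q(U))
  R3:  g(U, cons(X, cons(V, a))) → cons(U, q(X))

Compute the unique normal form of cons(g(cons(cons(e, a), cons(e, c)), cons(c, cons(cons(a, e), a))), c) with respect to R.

cons(cons(cons(cons(e, a), cons(e, c)), cons(cons(c, c), e)), c)

1. cons(g(cons(cons(e, a), cons(e, c)), cons(c, cons(cons(a, e), a))), c)  →  cons(cons(cons(cons(e, a), cons(e, c)), q(c)), c)   [R3 at 1]
2. cons(cons(cons(cons(e, a), cons(e, c)), q(c)), c)  →  cons(cons(cons(cons(e, a), cons(e, c)), cons(cons(c, c), e)), c)   [R1 at 1.2]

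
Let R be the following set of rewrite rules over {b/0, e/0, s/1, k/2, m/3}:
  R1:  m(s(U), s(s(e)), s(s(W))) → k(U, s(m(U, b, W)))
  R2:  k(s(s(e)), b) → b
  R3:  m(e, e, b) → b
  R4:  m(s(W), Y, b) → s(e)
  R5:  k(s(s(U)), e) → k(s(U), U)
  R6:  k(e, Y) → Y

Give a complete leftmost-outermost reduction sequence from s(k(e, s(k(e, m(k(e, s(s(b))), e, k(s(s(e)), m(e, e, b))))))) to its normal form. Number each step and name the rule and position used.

1. s(k(e, s(k(e, m(k(e, s(s(b))), e, k(s(s(e)), m(e, e, b)))))))  →  s(s(k(e, m(k(e, s(s(b))), e, k(s(s(e)), m(e, e, b))))))   [R6 at 1]
2. s(s(k(e, m(k(e, s(s(b))), e, k(s(s(e)), m(e, e, b))))))  →  s(s(m(k(e, s(s(b))), e, k(s(s(e)), m(e, e, b)))))   [R6 at 1.1]
3. s(s(m(k(e, s(s(b))), e, k(s(s(e)), m(e, e, b)))))  →  s(s(m(s(s(b)), e, k(s(s(e)), m(e, e, b)))))   [R6 at 1.1.1]
4. s(s(m(s(s(b)), e, k(s(s(e)), m(e, e, b)))))  →  s(s(m(s(s(b)), e, k(s(s(e)), b))))   [R3 at 1.1.3.2]
5. s(s(m(s(s(b)), e, k(s(s(e)), b))))  →  s(s(m(s(s(b)), e, b)))   [R2 at 1.1.3]
6. s(s(m(s(s(b)), e, b)))  →  s(s(s(e)))   [R4 at 1.1]

s(s(s(e)))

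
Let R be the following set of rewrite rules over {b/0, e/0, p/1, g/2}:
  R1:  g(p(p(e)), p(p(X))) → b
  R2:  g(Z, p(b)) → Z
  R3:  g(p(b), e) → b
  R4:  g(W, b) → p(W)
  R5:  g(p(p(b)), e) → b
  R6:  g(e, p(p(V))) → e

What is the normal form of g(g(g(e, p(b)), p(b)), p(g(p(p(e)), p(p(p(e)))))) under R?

e

1. g(g(g(e, p(b)), p(b)), p(g(p(p(e)), p(p(p(e))))))  →  g(g(e, p(b)), p(g(p(p(e)), p(p(p(e))))))   [R2 at 1]
2. g(g(e, p(b)), p(g(p(p(e)), p(p(p(e))))))  →  g(e, p(g(p(p(e)), p(p(p(e))))))   [R2 at 1]
3. g(e, p(g(p(p(e)), p(p(p(e))))))  →  g(e, p(b))   [R1 at 2.1]
4. g(e, p(b))  →  e   [R2 at ε]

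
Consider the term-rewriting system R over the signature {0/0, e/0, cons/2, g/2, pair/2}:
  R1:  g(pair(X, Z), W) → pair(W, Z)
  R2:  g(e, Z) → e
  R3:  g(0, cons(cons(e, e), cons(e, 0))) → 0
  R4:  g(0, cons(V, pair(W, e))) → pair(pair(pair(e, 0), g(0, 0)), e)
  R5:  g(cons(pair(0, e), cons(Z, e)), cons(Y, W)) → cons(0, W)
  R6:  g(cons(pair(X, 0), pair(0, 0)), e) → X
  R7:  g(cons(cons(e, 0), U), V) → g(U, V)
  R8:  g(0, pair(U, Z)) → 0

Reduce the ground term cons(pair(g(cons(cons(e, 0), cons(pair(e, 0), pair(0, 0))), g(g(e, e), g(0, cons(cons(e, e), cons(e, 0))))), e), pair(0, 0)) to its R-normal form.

cons(pair(e, e), pair(0, 0))

1. cons(pair(g(cons(cons(e, 0), cons(pair(e, 0), pair(0, 0))), g(g(e, e), g(0, cons(cons(e, e), cons(e, 0))))), e), pair(0, 0))  →  cons(pair(g(cons(pair(e, 0), pair(0, 0)), g(g(e, e), g(0, cons(cons(e, e), cons(e, 0))))), e), pair(0, 0))   [R7 at 1.1]
2. cons(pair(g(cons(pair(e, 0), pair(0, 0)), g(g(e, e), g(0, cons(cons(e, e), cons(e, 0))))), e), pair(0, 0))  →  cons(pair(g(cons(pair(e, 0), pair(0, 0)), g(e, g(0, cons(cons(e, e), cons(e, 0))))), e), pair(0, 0))   [R2 at 1.1.2.1]
3. cons(pair(g(cons(pair(e, 0), pair(0, 0)), g(e, g(0, cons(cons(e, e), cons(e, 0))))), e), pair(0, 0))  →  cons(pair(g(cons(pair(e, 0), pair(0, 0)), e), e), pair(0, 0))   [R2 at 1.1.2]
4. cons(pair(g(cons(pair(e, 0), pair(0, 0)), e), e), pair(0, 0))  →  cons(pair(e, e), pair(0, 0))   [R6 at 1.1]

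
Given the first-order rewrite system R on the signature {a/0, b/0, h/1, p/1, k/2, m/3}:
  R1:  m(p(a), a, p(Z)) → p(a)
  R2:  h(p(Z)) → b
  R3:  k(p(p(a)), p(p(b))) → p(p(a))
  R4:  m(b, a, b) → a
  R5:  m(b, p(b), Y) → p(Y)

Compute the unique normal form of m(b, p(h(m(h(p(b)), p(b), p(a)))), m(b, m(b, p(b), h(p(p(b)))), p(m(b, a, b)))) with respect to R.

p(p(p(a)))

1. m(b, p(h(m(h(p(b)), p(b), p(a)))), m(b, m(b, p(b), h(p(p(b)))), p(m(b, a, b))))  →  m(b, p(h(m(b, p(b), p(a)))), m(b, m(b, p(b), h(p(p(b)))), p(m(b, a, b))))   [R2 at 2.1.1.1]
2. m(b, p(h(m(b, p(b), p(a)))), m(b, m(b, p(b), h(p(p(b)))), p(m(b, a, b))))  →  m(b, p(h(p(p(a)))), m(b, m(b, p(b), h(p(p(b)))), p(m(b, a, b))))   [R5 at 2.1.1]
3. m(b, p(h(p(p(a)))), m(b, m(b, p(b), h(p(p(b)))), p(m(b, a, b))))  →  m(b, p(b), m(b, m(b, p(b), h(p(p(b)))), p(m(b, a, b))))   [R2 at 2.1]
4. m(b, p(b), m(b, m(b, p(b), h(p(p(b)))), p(m(b, a, b))))  →  p(m(b, m(b, p(b), h(p(p(b)))), p(m(b, a, b))))   [R5 at ε]
5. p(m(b, m(b, p(b), h(p(p(b)))), p(m(b, a, b))))  →  p(m(b, p(h(p(p(b)))), p(m(b, a, b))))   [R5 at 1.2]
6. p(m(b, p(h(p(p(b)))), p(m(b, a, b))))  →  p(m(b, p(b), p(m(b, a, b))))   [R2 at 1.2.1]
7. p(m(b, p(b), p(m(b, a, b))))  →  p(p(p(m(b, a, b))))   [R5 at 1]
8. p(p(p(m(b, a, b))))  →  p(p(p(a)))   [R4 at 1.1.1]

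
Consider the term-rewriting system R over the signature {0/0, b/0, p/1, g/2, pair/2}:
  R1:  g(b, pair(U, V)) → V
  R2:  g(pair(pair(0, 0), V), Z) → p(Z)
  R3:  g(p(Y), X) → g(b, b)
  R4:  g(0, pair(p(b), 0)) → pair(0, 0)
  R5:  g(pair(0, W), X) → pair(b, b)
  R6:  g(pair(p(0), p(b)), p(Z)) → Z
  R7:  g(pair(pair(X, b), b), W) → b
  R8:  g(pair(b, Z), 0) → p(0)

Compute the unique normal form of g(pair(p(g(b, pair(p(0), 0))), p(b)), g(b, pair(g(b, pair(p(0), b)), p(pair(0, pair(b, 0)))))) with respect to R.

1. g(pair(p(g(b, pair(p(0), 0))), p(b)), g(b, pair(g(b, pair(p(0), b)), p(pair(0, pair(b, 0))))))  →  g(pair(p(0), p(b)), g(b, pair(g(b, pair(p(0), b)), p(pair(0, pair(b, 0))))))   [R1 at 1.1.1]
2. g(pair(p(0), p(b)), g(b, pair(g(b, pair(p(0), b)), p(pair(0, pair(b, 0))))))  →  g(pair(p(0), p(b)), p(pair(0, pair(b, 0))))   [R1 at 2]
3. g(pair(p(0), p(b)), p(pair(0, pair(b, 0))))  →  pair(0, pair(b, 0))   [R6 at ε]

pair(0, pair(b, 0))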